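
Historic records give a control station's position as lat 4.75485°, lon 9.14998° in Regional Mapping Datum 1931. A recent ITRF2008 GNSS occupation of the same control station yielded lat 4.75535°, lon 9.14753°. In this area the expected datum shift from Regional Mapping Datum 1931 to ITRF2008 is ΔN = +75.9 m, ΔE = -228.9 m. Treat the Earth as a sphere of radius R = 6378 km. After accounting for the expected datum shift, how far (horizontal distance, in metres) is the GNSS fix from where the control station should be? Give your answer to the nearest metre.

Observed coordinate differences: Δφ = +0.00050°, Δλ = -0.00245°.
Converting to metres (1° lat = 111317 m, cos φ = 0.996558): observed ΔN = 55.7 m, observed ΔE = -271.8 m.
Subtracting the expected shift leaves a residual of 55.7 − (75.9) = -20.2 m north and -271.8 − (-228.9) = -42.9 m east.
Residual distance = √((-20.2)² + (-42.9)²) = 47.4 m.

47 m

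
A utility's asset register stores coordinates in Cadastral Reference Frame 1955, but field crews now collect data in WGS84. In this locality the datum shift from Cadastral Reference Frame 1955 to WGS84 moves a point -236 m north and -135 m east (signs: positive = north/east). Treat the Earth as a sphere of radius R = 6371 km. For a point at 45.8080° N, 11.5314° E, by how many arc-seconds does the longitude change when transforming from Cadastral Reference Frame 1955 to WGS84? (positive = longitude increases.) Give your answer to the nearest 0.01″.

Δλ = -6.27″

At latitude 45.8080°, cos φ = 0.697065.
One radian of longitude at latitude φ spans R cos φ, so Δλ = ΔE / (R cos φ) = -135.0 / (6371000 × 0.697065) = -3.0399e-05 rad = -6.270″.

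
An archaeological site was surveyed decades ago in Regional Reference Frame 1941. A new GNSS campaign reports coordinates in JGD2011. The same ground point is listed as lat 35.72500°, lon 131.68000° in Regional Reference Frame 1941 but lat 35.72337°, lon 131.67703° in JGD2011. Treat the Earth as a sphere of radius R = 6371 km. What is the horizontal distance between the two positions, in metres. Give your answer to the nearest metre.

Δφ = 35.72337° − 35.72500° = -0.00163°; Δλ = 131.67703° − 131.68000° = -0.00297°.
1° along a meridian = πR/180 = 111195 m.
ΔN = Δφ × 111195 = -181.2 m; ΔE = Δλ × 111195 × cos(35.72500°) = -0.00297 × 111195 × 0.811829 = -268.1 m.
Distance = √(ΔE² + ΔN²) = √((-268.1)² + (-181.2)²) = 323.6 m.

324 m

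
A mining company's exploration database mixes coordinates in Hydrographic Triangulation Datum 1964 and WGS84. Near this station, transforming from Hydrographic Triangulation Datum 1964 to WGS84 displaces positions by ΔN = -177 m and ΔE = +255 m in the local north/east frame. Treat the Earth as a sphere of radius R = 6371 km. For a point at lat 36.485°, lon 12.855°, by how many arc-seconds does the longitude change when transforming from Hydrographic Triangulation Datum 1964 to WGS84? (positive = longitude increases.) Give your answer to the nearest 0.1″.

Δλ = 10.3″

At latitude 36.485°, cos φ = 0.804013.
One radian of longitude at latitude φ spans R cos φ, so Δλ = ΔE / (R cos φ) = 255.0 / (6371000 × 0.804013) = 4.9782e-05 rad = 10.268″.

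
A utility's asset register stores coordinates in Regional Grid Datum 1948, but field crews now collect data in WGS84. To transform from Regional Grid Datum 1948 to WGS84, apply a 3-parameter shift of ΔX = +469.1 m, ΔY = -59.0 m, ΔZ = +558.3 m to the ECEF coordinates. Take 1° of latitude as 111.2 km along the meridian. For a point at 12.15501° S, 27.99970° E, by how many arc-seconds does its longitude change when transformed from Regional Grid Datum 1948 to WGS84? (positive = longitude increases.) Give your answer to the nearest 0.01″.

Δλ = -9.02″

sin φ = -0.210557, cos φ = 0.977582, sin λ = 0.469467, cos λ = 0.882950.
East component: ΔE = −sin λ·ΔX + cos λ·ΔY = −(0.469467)(469.1) + (0.882950)(-59.0) = -272.32 m.
1° of latitude spans 111200 m; at latitude φ, 1° of longitude spans that × cos φ = 108707.1 m, so Δλ = -272.32 / 108707.1 × 3600 = -9.018″.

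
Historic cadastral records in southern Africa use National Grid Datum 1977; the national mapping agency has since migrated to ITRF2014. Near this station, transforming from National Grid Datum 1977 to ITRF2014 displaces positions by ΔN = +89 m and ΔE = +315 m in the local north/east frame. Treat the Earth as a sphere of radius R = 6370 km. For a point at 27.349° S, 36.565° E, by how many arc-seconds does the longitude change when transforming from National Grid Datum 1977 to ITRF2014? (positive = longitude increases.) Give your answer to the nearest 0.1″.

Δλ = 11.5″

At latitude -27.349°, cos φ = 0.888225.
One radian of longitude at latitude φ spans R cos φ, so Δλ = ΔE / (R cos φ) = 315.0 / (6370000 × 0.888225) = 5.5673e-05 rad = 11.483″.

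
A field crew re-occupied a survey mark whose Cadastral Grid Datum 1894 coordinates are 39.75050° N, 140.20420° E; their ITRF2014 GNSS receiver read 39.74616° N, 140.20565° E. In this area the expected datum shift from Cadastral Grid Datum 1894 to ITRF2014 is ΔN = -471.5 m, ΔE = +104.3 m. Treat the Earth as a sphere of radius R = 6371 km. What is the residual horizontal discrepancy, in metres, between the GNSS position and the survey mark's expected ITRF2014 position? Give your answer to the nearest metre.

Observed coordinate differences: Δφ = -0.00434°, Δλ = +0.00145°.
Converting to metres (1° lat = 111195 m, cos φ = 0.768836): observed ΔN = -482.6 m, observed ΔE = 124.0 m.
Subtracting the expected shift leaves a residual of -482.6 − (-471.5) = -11.1 m north and 124.0 − (104.3) = 19.7 m east.
Residual distance = √((-11.1)² + 19.7²) = 22.6 m.

23 m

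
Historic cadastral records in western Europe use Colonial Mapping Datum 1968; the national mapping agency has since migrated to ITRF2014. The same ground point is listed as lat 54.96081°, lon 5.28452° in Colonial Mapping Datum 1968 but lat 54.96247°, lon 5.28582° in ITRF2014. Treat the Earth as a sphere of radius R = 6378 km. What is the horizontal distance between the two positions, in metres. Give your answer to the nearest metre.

203 m

Δφ = 54.96247° − 54.96081° = +0.00166°; Δλ = 5.28582° − 5.28452° = +0.00130°.
1° along a meridian = πR/180 = 111317 m.
ΔN = Δφ × 111317 = 184.8 m; ΔE = Δλ × 111317 × cos(54.96081°) = +0.00130 × 111317 × 0.574137 = 83.1 m.
Distance = √(ΔE² + ΔN²) = √(83.1² + 184.8²) = 202.6 m.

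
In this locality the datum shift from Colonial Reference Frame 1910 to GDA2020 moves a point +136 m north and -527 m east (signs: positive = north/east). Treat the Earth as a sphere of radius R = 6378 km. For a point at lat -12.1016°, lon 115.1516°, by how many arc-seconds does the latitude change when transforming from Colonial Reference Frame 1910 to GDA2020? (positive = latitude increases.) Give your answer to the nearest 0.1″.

On a sphere of radius R, 1 rad of latitude = R, so Δφ = ΔN / R = 136.0 / 6378000 = 2.1323e-05 rad = 4.398″.

Δφ = 4.4″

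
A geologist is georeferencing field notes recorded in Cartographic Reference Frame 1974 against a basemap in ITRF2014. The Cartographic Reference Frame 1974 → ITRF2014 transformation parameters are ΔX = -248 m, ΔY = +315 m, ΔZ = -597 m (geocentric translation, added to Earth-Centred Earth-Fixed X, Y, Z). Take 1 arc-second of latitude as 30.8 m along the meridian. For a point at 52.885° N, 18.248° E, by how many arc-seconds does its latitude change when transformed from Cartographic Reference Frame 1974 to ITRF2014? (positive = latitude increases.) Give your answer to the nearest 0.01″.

Δφ = -8.15″

sin φ = 0.797426, cos φ = 0.603417, sin λ = 0.313131, cos λ = 0.949710.
North component: ΔN = −sin φ cos λ·ΔX − sin φ sin λ·ΔY + cos φ·ΔZ = −(0.797426)(0.949710)(-248) − (0.797426)(0.313131)(315) + (0.603417)(-597) = -251.08 m.
1° of latitude spans 3600 × 30.80 = 110880 m, so Δφ = -251.08 / 110880 × 3600 = -8.152″.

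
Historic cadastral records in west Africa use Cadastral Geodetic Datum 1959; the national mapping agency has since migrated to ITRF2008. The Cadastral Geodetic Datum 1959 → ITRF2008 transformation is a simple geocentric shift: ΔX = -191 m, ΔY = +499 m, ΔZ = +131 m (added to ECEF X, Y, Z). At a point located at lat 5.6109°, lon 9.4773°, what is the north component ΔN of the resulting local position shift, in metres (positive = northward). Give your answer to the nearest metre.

At φ = 5.6109°, λ = 9.4773°: sin φ = 0.097772, cos φ = 0.995209, sin λ = 0.164657, cos λ = 0.986351.
ΔN = −sin φ cos λ·ΔX − sin φ sin λ·ΔY + cos φ·ΔZ = −(0.097772)(0.986351)(-191) − (0.097772)(0.164657)(499) + (0.995209)(131) = 140.76 m.

ΔN = 141 m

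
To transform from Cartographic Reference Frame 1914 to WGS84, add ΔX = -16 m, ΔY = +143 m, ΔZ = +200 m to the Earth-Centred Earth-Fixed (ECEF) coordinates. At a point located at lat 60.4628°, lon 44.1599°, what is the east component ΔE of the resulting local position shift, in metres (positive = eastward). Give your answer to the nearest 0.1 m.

ΔE = 113.7 m

At φ = 60.4628°, λ = 44.1599°: sin φ = 0.870036, cos φ = 0.492989, sin λ = 0.696663, cos λ = 0.717398.
ΔE = −sin λ·ΔX + cos λ·ΔY = −(0.696663)·(-16) + (0.717398)·(143) = 113.73 m.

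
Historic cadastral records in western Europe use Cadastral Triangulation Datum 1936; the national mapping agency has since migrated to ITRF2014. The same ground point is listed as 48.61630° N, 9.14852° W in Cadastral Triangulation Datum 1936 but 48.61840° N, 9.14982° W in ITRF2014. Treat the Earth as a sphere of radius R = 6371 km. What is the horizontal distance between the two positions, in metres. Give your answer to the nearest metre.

Δφ = 48.61840° − 48.61630° = +0.00210°; Δλ = -9.14982° − -9.14852° = -0.00130°.
1° along a meridian = πR/180 = 111195 m.
ΔN = Δφ × 111195 = 233.5 m; ΔE = Δλ × 111195 × cos(48.61630°) = -0.00130 × 111195 × 0.661098 = -95.6 m.
Distance = √(ΔE² + ΔN²) = √((-95.6)² + 233.5²) = 252.3 m.

252 m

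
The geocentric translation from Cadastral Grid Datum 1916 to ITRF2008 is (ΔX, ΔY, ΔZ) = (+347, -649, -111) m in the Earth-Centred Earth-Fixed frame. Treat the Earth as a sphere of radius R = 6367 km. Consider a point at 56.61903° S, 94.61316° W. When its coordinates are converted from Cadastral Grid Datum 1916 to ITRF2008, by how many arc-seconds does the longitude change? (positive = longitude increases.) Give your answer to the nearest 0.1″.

sin φ = -0.835031, cos φ = 0.550203, sin λ = -0.996760, cos λ = -0.080428.
East component: ΔE = −sin λ·ΔX + cos λ·ΔY = −(-0.996760)(347) + (-0.080428)(-649) = 398.07 m.
1° of latitude spans πR/180 = 111125 m; at latitude φ, 1° of longitude spans that × cos φ = 61141.4 m, so Δλ = 398.07 / 61141.4 × 3600 = 23.439″.

Δλ = 23.4″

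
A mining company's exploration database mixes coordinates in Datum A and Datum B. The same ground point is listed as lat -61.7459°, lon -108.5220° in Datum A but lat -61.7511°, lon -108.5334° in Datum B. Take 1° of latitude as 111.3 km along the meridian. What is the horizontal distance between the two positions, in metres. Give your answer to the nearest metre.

834 m

Δφ = -61.7511° − -61.7459° = -0.0052°; Δλ = -108.5334° − -108.5220° = -0.0114°.
ΔN = Δφ × 111300 = -578.8 m; ΔE = Δλ × 111300 × cos(-61.7459°) = -0.0114 × 111300 × 0.473383 = -600.6 m.
Distance = √(ΔE² + ΔN²) = √((-600.6)² + (-578.8)²) = 834.1 m.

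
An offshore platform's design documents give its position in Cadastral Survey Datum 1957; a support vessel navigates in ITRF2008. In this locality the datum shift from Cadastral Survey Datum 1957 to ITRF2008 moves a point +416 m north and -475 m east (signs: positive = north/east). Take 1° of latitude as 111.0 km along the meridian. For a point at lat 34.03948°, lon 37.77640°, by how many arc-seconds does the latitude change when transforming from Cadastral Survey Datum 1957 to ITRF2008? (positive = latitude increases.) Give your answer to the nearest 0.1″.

1° of latitude = 111.0 km, so Δφ = 416.0 / 111000 = 0.0037477° = 13.492″.

Δφ = 13.5″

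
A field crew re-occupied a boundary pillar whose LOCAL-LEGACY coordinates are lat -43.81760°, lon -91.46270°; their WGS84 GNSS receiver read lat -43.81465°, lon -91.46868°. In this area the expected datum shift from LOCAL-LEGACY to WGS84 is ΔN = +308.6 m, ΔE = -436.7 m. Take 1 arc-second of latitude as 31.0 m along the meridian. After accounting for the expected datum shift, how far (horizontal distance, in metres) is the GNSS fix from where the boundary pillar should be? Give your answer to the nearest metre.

49 m

Observed coordinate differences: Δφ = +0.00295°, Δλ = -0.00598°.
Converting to metres (1° lat = 111600 m, cos φ = 0.721548): observed ΔN = 329.2 m, observed ΔE = -481.5 m.
Subtracting the expected shift leaves a residual of 329.2 − (308.6) = 20.6 m north and -481.5 − (-436.7) = -44.8 m east.
Residual distance = √(20.6² + (-44.8)²) = 49.4 m.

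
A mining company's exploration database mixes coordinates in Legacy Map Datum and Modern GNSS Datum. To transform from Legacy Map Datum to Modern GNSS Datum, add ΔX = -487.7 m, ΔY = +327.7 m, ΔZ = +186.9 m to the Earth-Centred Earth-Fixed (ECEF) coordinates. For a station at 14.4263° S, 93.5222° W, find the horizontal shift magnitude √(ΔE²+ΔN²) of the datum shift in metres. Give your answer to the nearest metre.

518 m

At φ = -14.4263°, λ = -93.5222°: sin φ = -0.249134, cos φ = 0.968469, sin λ = -0.998111, cos λ = -0.061435.
ΔE = −sin λ·ΔX + cos λ·ΔY = −(-0.998111)·(-487.7) + (-0.061435)·(327.7) = -506.91 m.
ΔN = −sin φ cos λ·ΔX − sin φ sin λ·ΔY + cos φ·ΔZ = −(-0.249134)(-0.061435)(-487.7) − (-0.249134)(-0.998111)(327.7) + (0.968469)(186.9) = 106.98 m.
Horizontal magnitude = √(ΔE² + ΔN²) = √((-506.91)² + 106.98²) = 518.08 m.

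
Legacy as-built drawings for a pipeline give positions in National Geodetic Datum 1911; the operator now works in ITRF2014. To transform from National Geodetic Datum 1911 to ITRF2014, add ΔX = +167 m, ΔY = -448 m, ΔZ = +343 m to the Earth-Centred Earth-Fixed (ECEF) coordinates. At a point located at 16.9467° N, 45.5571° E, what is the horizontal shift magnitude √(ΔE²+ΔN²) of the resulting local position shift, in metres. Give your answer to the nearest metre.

At φ = 16.9467°, λ = 45.5571°: sin φ = 0.291482, cos φ = 0.956576, sin λ = 0.713949, cos λ = 0.700198.
ΔE = −sin λ·ΔX + cos λ·ΔY = −(0.713949)·(167) + (0.700198)·(-448) = -432.92 m.
ΔN = −sin φ cos λ·ΔX − sin φ sin λ·ΔY + cos φ·ΔZ = −(0.291482)(0.700198)(167) − (0.291482)(0.713949)(-448) + (0.956576)(343) = 387.25 m.
Horizontal magnitude = √(ΔE² + ΔN²) = √((-432.92)² + 387.25²) = 580.85 m.

581 m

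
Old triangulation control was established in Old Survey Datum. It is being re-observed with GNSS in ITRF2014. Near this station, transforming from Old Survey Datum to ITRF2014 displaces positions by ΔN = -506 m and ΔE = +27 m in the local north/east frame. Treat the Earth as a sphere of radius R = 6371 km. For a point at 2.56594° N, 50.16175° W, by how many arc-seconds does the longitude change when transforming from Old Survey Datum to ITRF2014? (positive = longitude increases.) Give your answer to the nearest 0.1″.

At latitude 2.56594°, cos φ = 0.998997.
One radian of longitude at latitude φ spans R cos φ, so Δλ = ΔE / (R cos φ) = 27.0 / (6371000 × 0.998997) = 4.2422e-06 rad = 0.875″.

Δλ = 0.9″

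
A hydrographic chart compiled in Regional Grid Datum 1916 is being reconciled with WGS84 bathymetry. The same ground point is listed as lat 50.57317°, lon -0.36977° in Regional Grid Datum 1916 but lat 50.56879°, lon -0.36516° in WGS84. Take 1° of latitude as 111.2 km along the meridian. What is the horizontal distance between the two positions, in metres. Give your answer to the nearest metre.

586 m

Δφ = 50.56879° − 50.57317° = -0.00438°; Δλ = -0.36516° − -0.36977° = +0.00461°.
ΔN = Δφ × 111200 = -487.1 m; ΔE = Δλ × 111200 × cos(50.57317°) = +0.00461 × 111200 × 0.635092 = 325.6 m.
Distance = √(ΔE² + ΔN²) = √(325.6² + (-487.1)²) = 585.8 m.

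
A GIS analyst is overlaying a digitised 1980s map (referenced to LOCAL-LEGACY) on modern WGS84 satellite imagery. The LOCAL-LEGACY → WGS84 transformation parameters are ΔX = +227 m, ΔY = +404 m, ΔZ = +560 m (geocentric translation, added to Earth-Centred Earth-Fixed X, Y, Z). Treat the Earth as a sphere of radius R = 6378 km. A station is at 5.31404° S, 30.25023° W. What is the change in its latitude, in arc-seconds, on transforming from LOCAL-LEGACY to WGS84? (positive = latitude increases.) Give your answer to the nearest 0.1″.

sin φ = -0.092615, cos φ = 0.995702, sin λ = -0.503777, cos λ = 0.863833.
North component: ΔN = −sin φ cos λ·ΔX − sin φ sin λ·ΔY + cos φ·ΔZ = −(-0.092615)(0.863833)(227) − (-0.092615)(-0.503777)(404) + (0.995702)(560) = 556.90 m.
1° of latitude spans πR/180 = 111317 m, so Δφ = 556.90 / 111317 × 3600 = 18.010″.

Δφ = 18.0″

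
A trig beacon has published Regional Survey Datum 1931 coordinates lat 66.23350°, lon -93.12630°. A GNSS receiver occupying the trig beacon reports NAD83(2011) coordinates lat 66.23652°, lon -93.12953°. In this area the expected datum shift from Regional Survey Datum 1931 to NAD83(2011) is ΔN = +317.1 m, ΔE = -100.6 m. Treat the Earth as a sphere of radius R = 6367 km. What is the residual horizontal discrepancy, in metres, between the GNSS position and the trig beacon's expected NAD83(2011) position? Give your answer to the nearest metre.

Observed coordinate differences: Δφ = +0.00302°, Δλ = -0.00323°.
Converting to metres (1° lat = 111125 m, cos φ = 0.403010): observed ΔN = 335.6 m, observed ΔE = -144.7 m.
Subtracting the expected shift leaves a residual of 335.6 − (317.1) = 18.5 m north and -144.7 − (-100.6) = -44.1 m east.
Residual distance = √(18.5² + (-44.1)²) = 47.8 m.

48 m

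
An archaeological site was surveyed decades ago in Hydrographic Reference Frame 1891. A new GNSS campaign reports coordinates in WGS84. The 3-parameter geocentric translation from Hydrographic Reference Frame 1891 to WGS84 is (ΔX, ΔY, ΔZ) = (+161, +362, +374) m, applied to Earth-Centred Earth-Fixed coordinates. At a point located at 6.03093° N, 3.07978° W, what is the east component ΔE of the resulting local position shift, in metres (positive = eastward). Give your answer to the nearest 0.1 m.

ΔE = 370.1 m

At φ = 6.03093°, λ = -3.07978°: sin φ = 0.105065, cos φ = 0.994465, sin λ = -0.053726, cos λ = 0.998556.
ΔE = −sin λ·ΔX + cos λ·ΔY = −(-0.053726)·(161) + (0.998556)·(362) = 370.13 m.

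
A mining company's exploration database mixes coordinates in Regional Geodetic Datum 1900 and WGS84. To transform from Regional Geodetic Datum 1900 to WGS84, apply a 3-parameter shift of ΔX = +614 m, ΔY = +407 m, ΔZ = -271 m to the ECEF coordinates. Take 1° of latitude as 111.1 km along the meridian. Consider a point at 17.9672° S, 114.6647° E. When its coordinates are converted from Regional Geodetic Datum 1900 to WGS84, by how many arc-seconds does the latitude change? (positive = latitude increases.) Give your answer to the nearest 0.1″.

sin φ = -0.308472, cos φ = 0.951233, sin λ = 0.908765, cos λ = -0.417307.
North component: ΔN = −sin φ cos λ·ΔX − sin φ sin λ·ΔY + cos φ·ΔZ = −(-0.308472)(-0.417307)(614) − (-0.308472)(0.908765)(407) + (0.951233)(-271) = -222.73 m.
1° of latitude spans 111100 m, so Δφ = -222.73 / 111100 × 3600 = -7.217″.

Δφ = -7.2″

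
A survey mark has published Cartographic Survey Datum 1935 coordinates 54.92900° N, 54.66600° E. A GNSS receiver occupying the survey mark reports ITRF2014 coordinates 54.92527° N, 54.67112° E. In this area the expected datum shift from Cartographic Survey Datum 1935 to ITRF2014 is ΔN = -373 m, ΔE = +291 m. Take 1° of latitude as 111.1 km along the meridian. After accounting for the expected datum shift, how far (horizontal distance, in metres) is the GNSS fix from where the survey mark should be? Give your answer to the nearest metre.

Observed coordinate differences: Δφ = -0.00373°, Δλ = +0.00512°.
Converting to metres (1° lat = 111100 m, cos φ = 0.574591): observed ΔN = -414.4 m, observed ΔE = 326.8 m.
Subtracting the expected shift leaves a residual of -414.4 − (-373) = -41.4 m north and 326.8 − (291) = 35.8 m east.
Residual distance = √((-41.4)² + 35.8²) = 54.8 m.

55 m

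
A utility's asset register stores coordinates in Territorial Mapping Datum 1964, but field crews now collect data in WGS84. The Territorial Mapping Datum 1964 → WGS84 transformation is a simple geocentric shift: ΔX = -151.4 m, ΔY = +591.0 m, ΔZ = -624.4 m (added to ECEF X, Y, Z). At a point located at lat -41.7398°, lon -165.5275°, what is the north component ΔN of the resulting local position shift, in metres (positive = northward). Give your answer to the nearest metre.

ΔN = -467 m

The local north axis is (−sin φ cos λ, −sin φ sin λ, cos φ), giving ΔN = 97.596 − 98.331 − 465.912 = -466.65 m.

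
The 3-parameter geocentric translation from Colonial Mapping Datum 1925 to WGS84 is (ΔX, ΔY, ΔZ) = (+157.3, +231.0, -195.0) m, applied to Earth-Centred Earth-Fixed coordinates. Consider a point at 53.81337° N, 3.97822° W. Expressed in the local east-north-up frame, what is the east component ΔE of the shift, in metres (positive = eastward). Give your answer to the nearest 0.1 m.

At φ = 53.81337°, λ = -3.97822°: sin φ = 0.807098, cos φ = 0.590417, sin λ = -0.069377, cos λ = 0.997590.
ΔE = −sin λ·ΔX + cos λ·ΔY = −(-0.069377)·(157.3) + (0.997590)·(231.0) = 241.36 m.

ΔE = 241.4 m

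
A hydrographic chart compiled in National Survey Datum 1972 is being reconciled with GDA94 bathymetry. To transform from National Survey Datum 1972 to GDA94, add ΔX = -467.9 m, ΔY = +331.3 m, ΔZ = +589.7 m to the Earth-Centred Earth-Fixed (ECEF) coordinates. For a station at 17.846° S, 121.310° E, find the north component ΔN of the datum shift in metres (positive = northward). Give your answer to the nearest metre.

At φ = -17.846°, λ = 121.310°: sin φ = -0.306460, cos φ = 0.951884, sin λ = 0.854368, cos λ = -0.519668.
ΔN = −sin φ cos λ·ΔX − sin φ sin λ·ΔY + cos φ·ΔZ = −(-0.306460)(-0.519668)(-467.9) − (-0.306460)(0.854368)(331.3) + (0.951884)(589.7) = 722.59 m.

ΔN = 723 m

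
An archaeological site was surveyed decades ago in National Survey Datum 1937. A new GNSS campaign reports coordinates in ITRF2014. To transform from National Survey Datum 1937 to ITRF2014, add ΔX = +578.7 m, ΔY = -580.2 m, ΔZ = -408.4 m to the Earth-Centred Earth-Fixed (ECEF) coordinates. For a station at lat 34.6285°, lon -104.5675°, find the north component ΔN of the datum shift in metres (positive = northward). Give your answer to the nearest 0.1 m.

ΔN = -572.4 m

At φ = 34.6285°, λ = -104.5675°: sin φ = 0.568253, cos φ = 0.822854, sin λ = -0.967852, cos λ = -0.251520.
ΔN = −sin φ cos λ·ΔX − sin φ sin λ·ΔY + cos φ·ΔZ = −(0.568253)(-0.251520)(578.7) − (0.568253)(-0.967852)(-580.2) + (0.822854)(-408.4) = -572.44 m.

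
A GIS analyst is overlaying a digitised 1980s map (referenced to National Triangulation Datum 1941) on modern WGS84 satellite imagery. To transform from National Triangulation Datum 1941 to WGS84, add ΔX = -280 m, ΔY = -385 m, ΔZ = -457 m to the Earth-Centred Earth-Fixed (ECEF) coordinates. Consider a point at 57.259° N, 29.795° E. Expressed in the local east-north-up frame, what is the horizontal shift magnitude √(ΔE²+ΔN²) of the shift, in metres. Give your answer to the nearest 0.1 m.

228.0 m

The local east axis at (φ, λ) is (−sin λ, cos λ, 0), so ΔE = −sin(29.795°)·(-280) + cos(29.795°)·(-385) = -194.97 m.
The local north axis is (−sin φ cos λ, −sin φ sin λ, cos φ), giving ΔN = 204.382 + 160.912 − 247.165 = 118.13 m.
Horizontal magnitude = √(ΔE² + ΔN²) = √((-194.97)² + 118.13²) = 227.97 m.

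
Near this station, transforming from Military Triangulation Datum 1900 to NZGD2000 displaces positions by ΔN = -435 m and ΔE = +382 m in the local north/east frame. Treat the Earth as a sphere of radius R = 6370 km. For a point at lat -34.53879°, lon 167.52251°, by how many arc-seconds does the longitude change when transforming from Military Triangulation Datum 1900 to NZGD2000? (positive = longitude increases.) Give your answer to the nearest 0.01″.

Δλ = 15.02″

At latitude -34.53879°, cos φ = 0.823743.
One radian of longitude at latitude φ spans R cos φ, so Δλ = ΔE / (R cos φ) = 382.0 / (6370000 × 0.823743) = 7.2800e-05 rad = 15.016″.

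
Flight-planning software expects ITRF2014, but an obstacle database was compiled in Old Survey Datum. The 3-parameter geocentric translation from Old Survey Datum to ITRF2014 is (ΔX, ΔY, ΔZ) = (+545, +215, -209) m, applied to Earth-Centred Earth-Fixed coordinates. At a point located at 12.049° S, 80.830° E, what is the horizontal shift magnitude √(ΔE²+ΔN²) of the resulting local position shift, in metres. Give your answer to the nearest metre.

523 m

The local east axis at (φ, λ) is (−sin λ, cos λ, 0), so ΔE = −sin(80.830°)·545 + cos(80.830°)·215 = -503.77 m.
The local north axis is (−sin φ cos λ, −sin φ sin λ, cos φ), giving ΔN = 18.131 + 44.307 − 204.396 = -141.96 m.
Horizontal magnitude = √(ΔE² + ΔN²) = √((-503.77)² + (-141.96)²) = 523.39 m.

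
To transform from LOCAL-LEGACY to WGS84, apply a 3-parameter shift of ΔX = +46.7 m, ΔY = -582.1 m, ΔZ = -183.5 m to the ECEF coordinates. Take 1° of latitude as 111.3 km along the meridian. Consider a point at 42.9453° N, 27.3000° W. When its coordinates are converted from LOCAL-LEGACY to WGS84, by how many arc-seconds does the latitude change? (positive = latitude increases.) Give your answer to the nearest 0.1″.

sin φ = 0.681300, cos φ = 0.732004, sin λ = -0.458650, cos λ = 0.888617.
North component: ΔN = −sin φ cos λ·ΔX − sin φ sin λ·ΔY + cos φ·ΔZ = −(0.681300)(0.888617)(46.7) − (0.681300)(-0.458650)(-582.1) + (0.732004)(-183.5) = -344.49 m.
1° of latitude spans 111300 m, so Δφ = -344.49 / 111300 × 3600 = -11.143″.

Δφ = -11.1″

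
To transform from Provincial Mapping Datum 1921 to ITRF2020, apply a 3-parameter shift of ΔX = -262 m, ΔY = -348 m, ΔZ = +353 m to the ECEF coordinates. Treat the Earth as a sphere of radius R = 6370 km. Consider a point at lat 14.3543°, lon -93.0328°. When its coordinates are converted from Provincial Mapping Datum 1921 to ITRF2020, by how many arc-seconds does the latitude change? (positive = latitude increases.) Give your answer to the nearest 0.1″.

sin φ = 0.247917, cos φ = 0.968781, sin λ = -0.998599, cos λ = -0.052908.
North component: ΔN = −sin φ cos λ·ΔX − sin φ sin λ·ΔY + cos φ·ΔZ = −(0.247917)(-0.052908)(-262) − (0.247917)(-0.998599)(-348) + (0.968781)(353) = 252.39 m.
1° of latitude spans πR/180 = 111177 m, so Δφ = 252.39 / 111177 × 3600 = 8.173″.

Δφ = 8.2″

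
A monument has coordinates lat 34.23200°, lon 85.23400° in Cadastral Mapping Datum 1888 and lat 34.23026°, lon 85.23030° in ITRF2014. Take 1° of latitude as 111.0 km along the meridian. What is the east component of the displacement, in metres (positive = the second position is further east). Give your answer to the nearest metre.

ΔE = -340 m

Δφ = 34.23026° − 34.23200° = -0.00174°; Δλ = 85.23030° − 85.23400° = -0.00370°.
ΔN = Δφ × 111000 = -193.1 m; ΔE = Δλ × 111000 × cos(34.23200°) = -0.00370 × 111000 × 0.826767 = -339.6 m.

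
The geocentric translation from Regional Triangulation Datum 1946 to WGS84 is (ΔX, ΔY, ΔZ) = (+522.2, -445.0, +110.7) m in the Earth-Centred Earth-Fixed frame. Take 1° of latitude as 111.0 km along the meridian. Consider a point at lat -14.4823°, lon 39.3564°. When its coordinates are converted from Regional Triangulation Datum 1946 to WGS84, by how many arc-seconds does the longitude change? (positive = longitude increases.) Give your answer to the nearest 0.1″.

Δλ = -22.6″

sin φ = -0.250081, cos φ = 0.968225, sin λ = 0.634142, cos λ = 0.773216.
East component: ΔE = −sin λ·ΔX + cos λ·ΔY = −(0.634142)(522.2) + (0.773216)(-445.0) = -675.23 m.
1° of latitude spans 111000 m; at latitude φ, 1° of longitude spans that × cos φ = 107473.0 m, so Δλ = -675.23 / 107473.0 × 3600 = -22.618″.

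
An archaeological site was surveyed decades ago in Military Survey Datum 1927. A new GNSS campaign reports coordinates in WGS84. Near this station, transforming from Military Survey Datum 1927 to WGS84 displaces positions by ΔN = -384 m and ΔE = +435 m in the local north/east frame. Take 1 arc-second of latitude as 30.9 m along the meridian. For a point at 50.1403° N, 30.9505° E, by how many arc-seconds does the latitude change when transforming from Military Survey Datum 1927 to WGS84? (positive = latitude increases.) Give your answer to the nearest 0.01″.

Δφ = -12.43″

1″ of latitude = 30.90 m, so Δφ = -384.0 / 30.90 = -12.427″.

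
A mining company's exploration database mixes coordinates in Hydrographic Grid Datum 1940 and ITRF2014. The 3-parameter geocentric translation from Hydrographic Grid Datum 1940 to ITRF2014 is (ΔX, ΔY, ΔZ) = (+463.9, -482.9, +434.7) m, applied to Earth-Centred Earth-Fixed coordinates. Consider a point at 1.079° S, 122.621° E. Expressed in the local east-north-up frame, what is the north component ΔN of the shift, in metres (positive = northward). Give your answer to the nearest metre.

ΔN = 422 m

At φ = -1.079°, λ = 122.621°: sin φ = -0.018831, cos φ = 0.999823, sin λ = 0.842255, cos λ = -0.539080.
ΔN = −sin φ cos λ·ΔX − sin φ sin λ·ΔY + cos φ·ΔZ = −(-0.018831)(-0.539080)(463.9) − (-0.018831)(0.842255)(-482.9) + (0.999823)(434.7) = 422.25 m.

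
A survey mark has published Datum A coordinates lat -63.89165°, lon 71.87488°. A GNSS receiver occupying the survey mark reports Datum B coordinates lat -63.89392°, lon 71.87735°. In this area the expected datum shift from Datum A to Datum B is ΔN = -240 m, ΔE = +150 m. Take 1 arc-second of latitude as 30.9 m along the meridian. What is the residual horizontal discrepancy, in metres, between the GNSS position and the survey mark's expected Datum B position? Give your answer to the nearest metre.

Observed coordinate differences: Δφ = -0.00227°, Δλ = +0.00247°.
Converting to metres (1° lat = 111240 m, cos φ = 0.440070): observed ΔN = -252.5 m, observed ΔE = 120.9 m.
Subtracting the expected shift leaves a residual of -252.5 − (-240) = -12.5 m north and 120.9 − (150) = -29.1 m east.
Residual distance = √((-12.5)² + (-29.1)²) = 31.7 m.

32 m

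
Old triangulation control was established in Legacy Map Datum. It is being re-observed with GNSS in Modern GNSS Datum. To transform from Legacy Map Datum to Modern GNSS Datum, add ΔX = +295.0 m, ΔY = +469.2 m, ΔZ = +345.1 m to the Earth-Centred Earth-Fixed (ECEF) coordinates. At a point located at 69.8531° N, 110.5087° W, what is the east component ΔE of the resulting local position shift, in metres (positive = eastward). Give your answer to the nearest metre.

ΔE = 112 m

At φ = 69.8531°, λ = -110.5087°: sin φ = 0.938813, cos φ = 0.344428, sin λ = -0.936619, cos λ = -0.350350.
ΔE = −sin λ·ΔX + cos λ·ΔY = −(-0.936619)·(295.0) + (-0.350350)·(469.2) = 111.92 m.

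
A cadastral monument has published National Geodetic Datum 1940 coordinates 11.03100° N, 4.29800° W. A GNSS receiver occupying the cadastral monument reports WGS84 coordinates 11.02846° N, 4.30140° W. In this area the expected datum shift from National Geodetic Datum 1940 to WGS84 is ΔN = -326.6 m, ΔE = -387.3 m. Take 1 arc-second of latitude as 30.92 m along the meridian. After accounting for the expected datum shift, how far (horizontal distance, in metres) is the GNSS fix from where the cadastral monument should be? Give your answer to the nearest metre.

47 m

Observed coordinate differences: Δφ = -0.00254°, Δλ = -0.00340°.
Converting to metres (1° lat = 111312 m, cos φ = 0.981524): observed ΔN = -282.7 m, observed ΔE = -371.5 m.
Subtracting the expected shift leaves a residual of -282.7 − (-326.6) = 43.9 m north and -371.5 − (-387.3) = 15.8 m east.
Residual distance = √(43.9² + 15.8²) = 46.6 m.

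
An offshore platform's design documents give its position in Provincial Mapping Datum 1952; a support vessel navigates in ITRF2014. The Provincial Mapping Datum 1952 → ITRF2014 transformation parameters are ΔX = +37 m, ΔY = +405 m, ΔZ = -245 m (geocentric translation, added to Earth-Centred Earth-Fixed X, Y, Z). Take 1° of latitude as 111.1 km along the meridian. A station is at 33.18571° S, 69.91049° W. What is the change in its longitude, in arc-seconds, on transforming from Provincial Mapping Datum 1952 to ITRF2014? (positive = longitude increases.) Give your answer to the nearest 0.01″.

Δλ = 6.73″

sin φ = -0.547355, cos φ = 0.836901, sin λ = -0.939157, cos λ = 0.343488.
East component: ΔE = −sin λ·ΔX + cos λ·ΔY = −(-0.939157)(37) + (0.343488)(405) = 173.86 m.
1° of latitude spans 111100 m; at latitude φ, 1° of longitude spans that × cos φ = 92979.7 m, so Δλ = 173.86 / 92979.7 × 3600 = 6.732″.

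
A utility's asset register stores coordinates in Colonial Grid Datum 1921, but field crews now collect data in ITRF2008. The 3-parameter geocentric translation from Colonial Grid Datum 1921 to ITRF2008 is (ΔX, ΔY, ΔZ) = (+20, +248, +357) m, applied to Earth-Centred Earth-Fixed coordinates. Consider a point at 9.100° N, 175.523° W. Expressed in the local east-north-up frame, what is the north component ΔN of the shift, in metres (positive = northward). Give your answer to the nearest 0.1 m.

At φ = 9.100°, λ = -175.523°: sin φ = 0.158158, cos φ = 0.987414, sin λ = -0.078059, cos λ = -0.996949.
ΔN = −sin φ cos λ·ΔX − sin φ sin λ·ΔY + cos φ·ΔZ = −(0.158158)(-0.996949)(20) − (0.158158)(-0.078059)(248) + (0.987414)(357) = 358.72 m.

ΔN = 358.7 m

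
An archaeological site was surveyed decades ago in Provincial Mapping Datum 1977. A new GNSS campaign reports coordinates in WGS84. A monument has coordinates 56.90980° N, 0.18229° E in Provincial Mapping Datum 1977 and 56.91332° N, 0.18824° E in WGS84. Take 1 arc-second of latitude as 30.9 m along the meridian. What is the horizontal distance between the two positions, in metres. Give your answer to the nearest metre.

533 m

Δφ = 56.91332° − 56.90980° = +0.00352°; Δλ = 0.18824° − 0.18229° = +0.00595°.
1° of latitude = 3600 × 30.90 = 111240 m.
ΔN = Δφ × 111240 = 391.6 m; ΔE = Δλ × 111240 × cos(56.90980°) = +0.00595 × 111240 × 0.545959 = 361.4 m.
Distance = √(ΔE² + ΔN²) = √(361.4² + 391.6²) = 532.8 m.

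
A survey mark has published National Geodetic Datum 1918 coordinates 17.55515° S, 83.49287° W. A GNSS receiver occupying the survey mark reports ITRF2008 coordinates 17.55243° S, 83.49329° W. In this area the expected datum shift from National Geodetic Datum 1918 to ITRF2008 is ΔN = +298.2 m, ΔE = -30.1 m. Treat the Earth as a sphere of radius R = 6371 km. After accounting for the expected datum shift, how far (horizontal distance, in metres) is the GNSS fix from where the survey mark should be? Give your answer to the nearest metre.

15 m

Observed coordinate differences: Δφ = +0.00272°, Δλ = -0.00042°.
Converting to metres (1° lat = 111195 m, cos φ = 0.953427): observed ΔN = 302.5 m, observed ΔE = -44.5 m.
Subtracting the expected shift leaves a residual of 302.5 − (298.2) = 4.3 m north and -44.5 − (-30.1) = -14.4 m east.
Residual distance = √(4.3² + (-14.4)²) = 15.0 m.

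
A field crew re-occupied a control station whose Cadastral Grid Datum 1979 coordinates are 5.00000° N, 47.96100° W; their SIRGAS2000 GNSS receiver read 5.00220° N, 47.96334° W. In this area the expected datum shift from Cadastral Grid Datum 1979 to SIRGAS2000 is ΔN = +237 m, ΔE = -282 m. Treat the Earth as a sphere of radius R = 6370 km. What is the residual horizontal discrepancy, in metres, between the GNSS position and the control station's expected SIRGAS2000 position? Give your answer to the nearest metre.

Observed coordinate differences: Δφ = +0.00220°, Δλ = -0.00234°.
Converting to metres (1° lat = 111177 m, cos φ = 0.996195): observed ΔN = 244.6 m, observed ΔE = -259.2 m.
Subtracting the expected shift leaves a residual of 244.6 − (237) = 7.6 m north and -259.2 − (-282) = 22.8 m east.
Residual distance = √(7.6² + 22.8²) = 24.1 m.

24 m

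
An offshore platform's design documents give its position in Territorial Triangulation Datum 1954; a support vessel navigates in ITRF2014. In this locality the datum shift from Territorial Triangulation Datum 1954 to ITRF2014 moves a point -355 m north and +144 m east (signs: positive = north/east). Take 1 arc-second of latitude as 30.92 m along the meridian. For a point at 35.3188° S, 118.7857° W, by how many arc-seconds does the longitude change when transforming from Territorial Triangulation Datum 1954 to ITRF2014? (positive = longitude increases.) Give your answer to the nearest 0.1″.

Δλ = 5.7″

At latitude -35.3188°, cos φ = 0.815948.
1″ of longitude at this latitude = 30.92 × cos φ = 25.2291 m, so Δλ = 144.0 / 25.2291 = 5.708″.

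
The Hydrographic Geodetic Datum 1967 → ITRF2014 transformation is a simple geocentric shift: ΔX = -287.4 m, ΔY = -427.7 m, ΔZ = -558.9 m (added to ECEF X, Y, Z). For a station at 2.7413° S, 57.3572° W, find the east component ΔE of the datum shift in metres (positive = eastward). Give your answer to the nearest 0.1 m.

ΔE = -472.7 m

The local east axis at (φ, λ) is (−sin λ, cos λ, 0), so ΔE = −sin(-57.3572°)·(-287.4) + cos(-57.3572°)·(-427.7) = -472.71 m.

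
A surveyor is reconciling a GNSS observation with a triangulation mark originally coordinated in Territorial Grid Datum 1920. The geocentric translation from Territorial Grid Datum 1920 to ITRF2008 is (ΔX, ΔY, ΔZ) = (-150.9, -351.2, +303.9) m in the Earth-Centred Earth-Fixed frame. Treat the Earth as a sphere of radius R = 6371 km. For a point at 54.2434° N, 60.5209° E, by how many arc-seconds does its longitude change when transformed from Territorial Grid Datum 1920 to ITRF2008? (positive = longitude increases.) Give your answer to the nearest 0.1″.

sin φ = 0.811507, cos φ = 0.584343, sin λ = 0.870535, cos λ = 0.492106.
East component: ΔE = −sin λ·ΔX + cos λ·ΔY = −(0.870535)(-150.9) + (0.492106)(-351.2) = -41.46 m.
1° of latitude spans πR/180 = 111195 m; at latitude φ, 1° of longitude spans that × cos φ = 64976.0 m, so Δλ = -41.46 / 64976.0 × 3600 = -2.297″.

Δλ = -2.3″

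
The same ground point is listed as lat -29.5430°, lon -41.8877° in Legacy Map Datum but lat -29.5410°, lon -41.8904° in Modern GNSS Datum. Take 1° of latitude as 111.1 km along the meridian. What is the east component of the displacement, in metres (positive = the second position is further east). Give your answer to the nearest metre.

Δφ = -29.5410° − -29.5430° = +0.0020°; Δλ = -41.8904° − -41.8877° = -0.0027°.
ΔN = Δφ × 111100 = 222.2 m; ΔE = Δλ × 111100 × cos(-29.5430°) = -0.0027 × 111100 × 0.869986 = -261.0 m.

ΔE = -261 m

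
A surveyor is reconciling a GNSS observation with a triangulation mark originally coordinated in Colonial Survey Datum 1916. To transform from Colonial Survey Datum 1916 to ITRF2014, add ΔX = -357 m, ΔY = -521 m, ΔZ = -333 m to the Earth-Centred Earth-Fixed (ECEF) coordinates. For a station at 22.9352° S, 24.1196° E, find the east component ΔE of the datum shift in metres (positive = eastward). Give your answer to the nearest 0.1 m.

The local east axis at (φ, λ) is (−sin λ, cos λ, 0), so ΔE = −sin(24.1196°)·(-357) + cos(24.1196°)·(-521) = -329.63 m.

ΔE = -329.6 m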